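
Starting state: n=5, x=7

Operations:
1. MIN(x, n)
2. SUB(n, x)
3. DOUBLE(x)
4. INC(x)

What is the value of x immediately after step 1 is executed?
x = 5

Tracing x through execution:
Initial: x = 7
After step 1 (MIN(x, n)): x = 5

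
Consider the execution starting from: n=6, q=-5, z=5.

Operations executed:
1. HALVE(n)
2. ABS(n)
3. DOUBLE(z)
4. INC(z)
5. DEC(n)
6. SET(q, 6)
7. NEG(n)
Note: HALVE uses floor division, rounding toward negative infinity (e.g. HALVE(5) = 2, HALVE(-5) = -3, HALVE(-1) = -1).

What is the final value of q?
q = 6

Tracing execution:
Step 1: HALVE(n) → q = -5
Step 2: ABS(n) → q = -5
Step 3: DOUBLE(z) → q = -5
Step 4: INC(z) → q = -5
Step 5: DEC(n) → q = -5
Step 6: SET(q, 6) → q = 6
Step 7: NEG(n) → q = 6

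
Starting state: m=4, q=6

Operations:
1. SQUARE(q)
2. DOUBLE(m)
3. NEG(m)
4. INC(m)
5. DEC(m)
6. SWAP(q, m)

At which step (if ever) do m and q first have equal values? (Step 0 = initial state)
Never

m and q never become equal during execution.

Comparing values at each step:
Initial: m=4, q=6
After step 1: m=4, q=36
After step 2: m=8, q=36
After step 3: m=-8, q=36
After step 4: m=-7, q=36
After step 5: m=-8, q=36
After step 6: m=36, q=-8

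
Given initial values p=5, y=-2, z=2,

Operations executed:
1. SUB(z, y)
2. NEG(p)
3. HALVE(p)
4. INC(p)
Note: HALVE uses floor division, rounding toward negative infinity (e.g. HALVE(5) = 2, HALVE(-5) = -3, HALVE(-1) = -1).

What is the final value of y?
y = -2

Tracing execution:
Step 1: SUB(z, y) → y = -2
Step 2: NEG(p) → y = -2
Step 3: HALVE(p) → y = -2
Step 4: INC(p) → y = -2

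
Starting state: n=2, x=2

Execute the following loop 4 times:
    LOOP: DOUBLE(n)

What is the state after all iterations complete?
n=32, x=2

Iteration trace:
Start: n=2, x=2
After iteration 1: n=4, x=2
After iteration 2: n=8, x=2
After iteration 3: n=16, x=2
After iteration 4: n=32, x=2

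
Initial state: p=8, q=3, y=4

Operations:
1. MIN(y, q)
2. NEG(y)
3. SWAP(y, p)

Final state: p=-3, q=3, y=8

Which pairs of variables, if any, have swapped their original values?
None

Comparing initial and final values:
y: 4 → 8
q: 3 → 3
p: 8 → -3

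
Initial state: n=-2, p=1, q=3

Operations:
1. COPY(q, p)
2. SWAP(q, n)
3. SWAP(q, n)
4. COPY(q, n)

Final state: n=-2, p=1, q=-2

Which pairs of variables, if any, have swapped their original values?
None

Comparing initial and final values:
p: 1 → 1
q: 3 → -2
n: -2 → -2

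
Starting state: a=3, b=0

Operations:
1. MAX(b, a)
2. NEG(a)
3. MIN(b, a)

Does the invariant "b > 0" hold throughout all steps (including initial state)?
No, violated at the initial state

The invariant is violated at the initial state (step 0).

State at each step:
Initial: a=3, b=0
After step 1: a=3, b=3
After step 2: a=-3, b=3
After step 3: a=-3, b=-3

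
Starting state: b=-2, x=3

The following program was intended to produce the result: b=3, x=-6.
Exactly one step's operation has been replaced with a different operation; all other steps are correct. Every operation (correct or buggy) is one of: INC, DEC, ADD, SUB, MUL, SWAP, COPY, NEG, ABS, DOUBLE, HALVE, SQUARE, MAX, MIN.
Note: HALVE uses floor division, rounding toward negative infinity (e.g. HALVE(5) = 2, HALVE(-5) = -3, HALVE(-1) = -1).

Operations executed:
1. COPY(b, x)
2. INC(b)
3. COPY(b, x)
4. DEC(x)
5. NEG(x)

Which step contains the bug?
Step 4

Trace with buggy code:
Initial: b=-2, x=3
After step 1: b=3, x=3
After step 2: b=4, x=3
After step 3: b=3, x=3
After step 4: b=3, x=2
After step 5: b=3, x=-2
Actual final b=3, x=-2 ≠ expected b=3, x=-6.
Step 4 is the only position where a single-operation replacement can produce the expected result.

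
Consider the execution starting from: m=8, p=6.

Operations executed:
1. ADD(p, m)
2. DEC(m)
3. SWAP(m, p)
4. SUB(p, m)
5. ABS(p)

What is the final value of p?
p = 7

Tracing execution:
Step 1: ADD(p, m) → p = 14
Step 2: DEC(m) → p = 14
Step 3: SWAP(m, p) → p = 7
Step 4: SUB(p, m) → p = -7
Step 5: ABS(p) → p = 7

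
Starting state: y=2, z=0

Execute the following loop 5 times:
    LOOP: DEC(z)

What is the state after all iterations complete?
y=2, z=-5

Iteration trace:
Start: y=2, z=0
After iteration 1: y=2, z=-1
After iteration 2: y=2, z=-2
After iteration 3: y=2, z=-3
After iteration 4: y=2, z=-4
After iteration 5: y=2, z=-5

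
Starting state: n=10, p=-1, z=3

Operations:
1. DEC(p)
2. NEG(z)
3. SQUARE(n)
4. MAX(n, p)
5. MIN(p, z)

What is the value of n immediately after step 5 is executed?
n = 100

Tracing n through execution:
Initial: n = 10
After step 1 (DEC(p)): n = 10
After step 2 (NEG(z)): n = 10
After step 3 (SQUARE(n)): n = 100
After step 4 (MAX(n, p)): n = 100
After step 5 (MIN(p, z)): n = 100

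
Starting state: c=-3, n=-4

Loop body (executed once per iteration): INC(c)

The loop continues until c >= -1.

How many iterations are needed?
2

Tracing iterations:
Initial: c=-3, n=-4
After iteration 1: c=-2, n=-4
After iteration 2: c=-1, n=-4
c >= -1 now holds, so the loop exits after 2 iterations.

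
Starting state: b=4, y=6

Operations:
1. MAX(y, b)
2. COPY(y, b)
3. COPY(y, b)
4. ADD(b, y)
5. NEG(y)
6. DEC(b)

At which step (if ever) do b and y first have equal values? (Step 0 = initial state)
Step 2

b and y first become equal after step 2.

Comparing values at each step:
Initial: b=4, y=6
After step 1: b=4, y=6
After step 2: b=4, y=4 ← equal!
After step 3: b=4, y=4 ← equal!
After step 4: b=8, y=4
After step 5: b=8, y=-4
After step 6: b=7, y=-4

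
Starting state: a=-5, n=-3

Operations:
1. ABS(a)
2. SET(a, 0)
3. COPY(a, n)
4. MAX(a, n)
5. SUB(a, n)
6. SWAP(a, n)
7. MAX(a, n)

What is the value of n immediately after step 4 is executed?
n = -3

Tracing n through execution:
Initial: n = -3
After step 1 (ABS(a)): n = -3
After step 2 (SET(a, 0)): n = -3
After step 3 (COPY(a, n)): n = -3
After step 4 (MAX(a, n)): n = -3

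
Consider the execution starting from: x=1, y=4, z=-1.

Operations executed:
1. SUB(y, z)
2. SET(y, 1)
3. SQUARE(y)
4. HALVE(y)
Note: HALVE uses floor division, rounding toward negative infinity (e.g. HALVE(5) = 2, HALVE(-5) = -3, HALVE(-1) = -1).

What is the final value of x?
x = 1

Tracing execution:
Step 1: SUB(y, z) → x = 1
Step 2: SET(y, 1) → x = 1
Step 3: SQUARE(y) → x = 1
Step 4: HALVE(y) → x = 1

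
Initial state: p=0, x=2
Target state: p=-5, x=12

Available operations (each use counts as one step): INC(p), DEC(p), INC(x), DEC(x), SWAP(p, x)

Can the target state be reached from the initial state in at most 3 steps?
No

The target state cannot be reached within 3 steps.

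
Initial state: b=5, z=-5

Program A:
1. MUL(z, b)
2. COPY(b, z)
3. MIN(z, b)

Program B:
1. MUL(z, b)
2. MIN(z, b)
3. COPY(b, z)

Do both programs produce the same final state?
Yes

Program A final state: b=-25, z=-25
Program B final state: b=-25, z=-25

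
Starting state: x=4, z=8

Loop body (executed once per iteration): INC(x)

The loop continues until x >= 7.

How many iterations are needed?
3

Tracing iterations:
Initial: x=4, z=8
After iteration 1: x=5, z=8
After iteration 2: x=6, z=8
After iteration 3: x=7, z=8
x >= 7 now holds, so the loop exits after 3 iterations.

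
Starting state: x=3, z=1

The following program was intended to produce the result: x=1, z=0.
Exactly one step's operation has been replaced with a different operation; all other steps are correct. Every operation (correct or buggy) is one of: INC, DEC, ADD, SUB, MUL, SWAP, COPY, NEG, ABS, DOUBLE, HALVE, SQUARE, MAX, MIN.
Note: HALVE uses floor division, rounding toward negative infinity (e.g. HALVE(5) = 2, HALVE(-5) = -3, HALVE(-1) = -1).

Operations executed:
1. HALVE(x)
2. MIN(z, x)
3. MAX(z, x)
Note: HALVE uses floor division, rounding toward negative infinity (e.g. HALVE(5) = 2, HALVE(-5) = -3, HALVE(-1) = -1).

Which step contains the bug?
Step 3

Trace with buggy code:
Initial: x=3, z=1
After step 1: x=1, z=1
After step 2: x=1, z=1
After step 3: x=1, z=1
Actual final x=1, z=1 ≠ expected x=1, z=0.
Step 3 is the only position where a single-operation replacement can produce the expected result.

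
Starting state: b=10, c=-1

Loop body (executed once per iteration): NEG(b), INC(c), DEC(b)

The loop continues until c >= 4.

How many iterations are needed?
5

Tracing iterations:
Initial: b=10, c=-1
After iteration 1: b=-11, c=0
After iteration 2: b=10, c=1
After iteration 3: b=-11, c=2
After iteration 4: b=10, c=3
After iteration 5: b=-11, c=4
c >= 4 now holds, so the loop exits after 5 iterations.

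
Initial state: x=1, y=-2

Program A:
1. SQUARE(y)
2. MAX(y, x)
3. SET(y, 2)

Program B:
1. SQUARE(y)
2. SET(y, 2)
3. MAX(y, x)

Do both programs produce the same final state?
Yes

Program A final state: x=1, y=2
Program B final state: x=1, y=2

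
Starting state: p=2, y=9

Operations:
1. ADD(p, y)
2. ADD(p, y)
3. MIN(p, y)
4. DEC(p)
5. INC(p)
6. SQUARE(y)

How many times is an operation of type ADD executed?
2

Counting ADD operations:
Step 1: ADD(p, y) ← ADD
Step 2: ADD(p, y) ← ADD
Total: 2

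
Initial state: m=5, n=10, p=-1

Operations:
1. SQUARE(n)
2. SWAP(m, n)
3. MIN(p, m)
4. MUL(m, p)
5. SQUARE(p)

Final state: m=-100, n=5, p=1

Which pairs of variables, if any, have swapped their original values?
None

Comparing initial and final values:
p: -1 → 1
n: 10 → 5
m: 5 → -100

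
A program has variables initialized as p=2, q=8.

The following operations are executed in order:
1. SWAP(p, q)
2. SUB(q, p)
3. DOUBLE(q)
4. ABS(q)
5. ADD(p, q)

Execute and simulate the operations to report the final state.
{p: 20, q: 12}

Step-by-step execution:
Initial: p=2, q=8
After step 1 (SWAP(p, q)): p=8, q=2
After step 2 (SUB(q, p)): p=8, q=-6
After step 3 (DOUBLE(q)): p=8, q=-12
After step 4 (ABS(q)): p=8, q=12
After step 5 (ADD(p, q)): p=20, q=12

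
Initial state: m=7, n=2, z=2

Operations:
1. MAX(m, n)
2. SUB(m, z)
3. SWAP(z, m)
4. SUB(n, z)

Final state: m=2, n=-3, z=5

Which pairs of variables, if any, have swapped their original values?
None

Comparing initial and final values:
z: 2 → 5
n: 2 → -3
m: 7 → 2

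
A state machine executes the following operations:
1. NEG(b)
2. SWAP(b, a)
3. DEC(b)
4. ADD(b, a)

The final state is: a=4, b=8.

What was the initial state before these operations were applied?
a=5, b=-4

Working backwards:
Final state: a=4, b=8
Before step 4 (ADD(b, a)): a=4, b=4
Before step 3 (DEC(b)): a=4, b=5
Before step 2 (SWAP(b, a)): a=5, b=4
Before step 1 (NEG(b)): a=5, b=-4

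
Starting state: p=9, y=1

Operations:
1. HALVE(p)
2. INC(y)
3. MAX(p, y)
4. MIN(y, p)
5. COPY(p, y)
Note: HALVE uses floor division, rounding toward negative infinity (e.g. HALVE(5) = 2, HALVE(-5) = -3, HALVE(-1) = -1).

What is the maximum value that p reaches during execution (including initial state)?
9

Values of p at each step:
Initial: p = 9 ← maximum
After step 1: p = 4
After step 2: p = 4
After step 3: p = 4
After step 4: p = 4
After step 5: p = 2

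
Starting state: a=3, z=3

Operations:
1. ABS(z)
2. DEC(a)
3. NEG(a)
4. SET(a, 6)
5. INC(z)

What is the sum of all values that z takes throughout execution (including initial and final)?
19

Values of z at each step:
Initial: z = 3
After step 1: z = 3
After step 2: z = 3
After step 3: z = 3
After step 4: z = 3
After step 5: z = 4
Sum = 3 + 3 + 3 + 3 + 3 + 4 = 19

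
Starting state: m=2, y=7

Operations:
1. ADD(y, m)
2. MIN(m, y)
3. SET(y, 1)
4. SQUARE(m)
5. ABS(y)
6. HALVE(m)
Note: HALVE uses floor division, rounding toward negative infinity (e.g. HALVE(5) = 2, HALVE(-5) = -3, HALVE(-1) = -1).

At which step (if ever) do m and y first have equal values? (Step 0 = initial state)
Never

m and y never become equal during execution.

Comparing values at each step:
Initial: m=2, y=7
After step 1: m=2, y=9
After step 2: m=2, y=9
After step 3: m=2, y=1
After step 4: m=4, y=1
After step 5: m=4, y=1
After step 6: m=2, y=1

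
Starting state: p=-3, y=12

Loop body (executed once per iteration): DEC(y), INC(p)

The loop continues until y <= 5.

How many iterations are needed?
7

Tracing iterations:
Initial: p=-3, y=12
After iteration 1: p=-2, y=11
After iteration 2: p=-1, y=10
After iteration 3: p=0, y=9
After iteration 4: p=1, y=8
After iteration 5: p=2, y=7
After iteration 6: p=3, y=6
After iteration 7: p=4, y=5
y <= 5 now holds, so the loop exits after 7 iterations.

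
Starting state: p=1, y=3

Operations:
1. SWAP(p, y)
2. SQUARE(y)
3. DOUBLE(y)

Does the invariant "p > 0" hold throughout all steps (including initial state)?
Yes

The invariant holds at every step.

State at each step:
Initial: p=1, y=3
After step 1: p=3, y=1
After step 2: p=3, y=1
After step 3: p=3, y=2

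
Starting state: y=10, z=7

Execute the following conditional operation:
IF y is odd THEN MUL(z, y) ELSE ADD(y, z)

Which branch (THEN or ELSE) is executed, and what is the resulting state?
Branch: ELSE, Final state: y=17, z=7

Evaluating condition: y is odd
Condition is False, so ELSE branch executes
After ADD(y, z): y=17, z=7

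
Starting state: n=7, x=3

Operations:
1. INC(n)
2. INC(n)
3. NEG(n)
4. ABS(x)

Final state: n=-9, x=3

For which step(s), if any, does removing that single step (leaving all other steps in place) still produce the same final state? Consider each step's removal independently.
Step(s) 4

Testing removal of each single step:
Without step 1: final = n=-8, x=3 (different)
Without step 2: final = n=-8, x=3 (different)
Without step 3: final = n=9, x=3 (different)
Without step 4: final = n=-9, x=3 (same)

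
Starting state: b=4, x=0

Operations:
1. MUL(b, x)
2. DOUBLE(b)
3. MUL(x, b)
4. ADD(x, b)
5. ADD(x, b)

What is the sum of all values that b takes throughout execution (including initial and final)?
4

Values of b at each step:
Initial: b = 4
After step 1: b = 0
After step 2: b = 0
After step 3: b = 0
After step 4: b = 0
After step 5: b = 0
Sum = 4 + 0 + 0 + 0 + 0 + 0 = 4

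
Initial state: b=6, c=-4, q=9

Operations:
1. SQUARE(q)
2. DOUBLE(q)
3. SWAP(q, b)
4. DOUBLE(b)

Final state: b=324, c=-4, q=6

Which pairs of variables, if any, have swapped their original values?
None

Comparing initial and final values:
c: -4 → -4
q: 9 → 6
b: 6 → 324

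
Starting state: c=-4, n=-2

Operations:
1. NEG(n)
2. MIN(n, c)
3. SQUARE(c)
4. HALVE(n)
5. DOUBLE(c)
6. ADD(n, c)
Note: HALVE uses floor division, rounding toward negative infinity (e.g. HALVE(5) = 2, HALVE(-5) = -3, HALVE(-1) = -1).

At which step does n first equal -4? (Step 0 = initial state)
Step 2

Tracing n:
Initial: n = -2
After step 1: n = 2
After step 2: n = -4 ← first occurrence
After step 3: n = -4
After step 4: n = -2
After step 5: n = -2
After step 6: n = 30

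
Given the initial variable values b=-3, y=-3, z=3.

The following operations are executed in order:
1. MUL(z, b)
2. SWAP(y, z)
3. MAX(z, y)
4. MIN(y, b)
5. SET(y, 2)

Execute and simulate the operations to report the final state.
{b: -3, y: 2, z: -3}

Step-by-step execution:
Initial: b=-3, y=-3, z=3
After step 1 (MUL(z, b)): b=-3, y=-3, z=-9
After step 2 (SWAP(y, z)): b=-3, y=-9, z=-3
After step 3 (MAX(z, y)): b=-3, y=-9, z=-3
After step 4 (MIN(y, b)): b=-3, y=-9, z=-3
After step 5 (SET(y, 2)): b=-3, y=2, z=-3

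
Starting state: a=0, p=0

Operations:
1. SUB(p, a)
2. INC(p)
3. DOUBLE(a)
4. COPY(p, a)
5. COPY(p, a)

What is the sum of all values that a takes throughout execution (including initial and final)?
0

Values of a at each step:
Initial: a = 0
After step 1: a = 0
After step 2: a = 0
After step 3: a = 0
After step 4: a = 0
After step 5: a = 0
Sum = 0 + 0 + 0 + 0 + 0 + 0 = 0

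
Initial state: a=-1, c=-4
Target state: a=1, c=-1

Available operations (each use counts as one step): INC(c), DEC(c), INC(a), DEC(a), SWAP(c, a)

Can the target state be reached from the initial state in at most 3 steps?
No

The target state cannot be reached within 3 steps.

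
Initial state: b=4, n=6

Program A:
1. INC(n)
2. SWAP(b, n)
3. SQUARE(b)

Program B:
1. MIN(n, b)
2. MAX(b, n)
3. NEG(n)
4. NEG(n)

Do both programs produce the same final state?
No

Program A final state: b=49, n=4
Program B final state: b=4, n=4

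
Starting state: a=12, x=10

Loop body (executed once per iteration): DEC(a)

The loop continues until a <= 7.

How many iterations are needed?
5

Tracing iterations:
Initial: a=12, x=10
After iteration 1: a=11, x=10
After iteration 2: a=10, x=10
After iteration 3: a=9, x=10
After iteration 4: a=8, x=10
After iteration 5: a=7, x=10
a <= 7 now holds, so the loop exits after 5 iterations.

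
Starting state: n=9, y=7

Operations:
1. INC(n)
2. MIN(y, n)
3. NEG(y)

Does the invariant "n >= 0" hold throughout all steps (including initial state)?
Yes

The invariant holds at every step.

State at each step:
Initial: n=9, y=7
After step 1: n=10, y=7
After step 2: n=10, y=7
After step 3: n=10, y=-7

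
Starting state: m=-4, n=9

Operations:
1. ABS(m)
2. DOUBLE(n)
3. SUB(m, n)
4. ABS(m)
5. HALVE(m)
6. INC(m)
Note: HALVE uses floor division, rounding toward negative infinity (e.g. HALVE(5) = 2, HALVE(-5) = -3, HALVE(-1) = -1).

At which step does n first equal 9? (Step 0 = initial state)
Step 0

Tracing n:
Initial: n = 9 ← first occurrence
After step 1: n = 9
After step 2: n = 18
After step 3: n = 18
After step 4: n = 18
After step 5: n = 18
After step 6: n = 18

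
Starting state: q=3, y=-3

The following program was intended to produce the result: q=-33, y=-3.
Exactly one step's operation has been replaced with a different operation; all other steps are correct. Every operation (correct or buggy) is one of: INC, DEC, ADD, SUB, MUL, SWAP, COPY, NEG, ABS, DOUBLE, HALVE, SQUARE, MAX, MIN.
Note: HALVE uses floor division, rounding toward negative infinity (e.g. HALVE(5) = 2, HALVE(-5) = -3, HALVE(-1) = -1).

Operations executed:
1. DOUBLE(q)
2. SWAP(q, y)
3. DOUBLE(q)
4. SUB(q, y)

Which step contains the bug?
Step 2

Trace with buggy code:
Initial: q=3, y=-3
After step 1: q=6, y=-3
After step 2: q=-3, y=6
After step 3: q=-6, y=6
After step 4: q=-12, y=6
Actual final q=-12, y=6 ≠ expected q=-33, y=-3.
Step 2 is the only position where a single-operation replacement can produce the expected result.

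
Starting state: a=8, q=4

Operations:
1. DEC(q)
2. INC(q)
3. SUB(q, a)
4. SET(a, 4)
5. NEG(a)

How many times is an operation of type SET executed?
1

Counting SET operations:
Step 4: SET(a, 4) ← SET
Total: 1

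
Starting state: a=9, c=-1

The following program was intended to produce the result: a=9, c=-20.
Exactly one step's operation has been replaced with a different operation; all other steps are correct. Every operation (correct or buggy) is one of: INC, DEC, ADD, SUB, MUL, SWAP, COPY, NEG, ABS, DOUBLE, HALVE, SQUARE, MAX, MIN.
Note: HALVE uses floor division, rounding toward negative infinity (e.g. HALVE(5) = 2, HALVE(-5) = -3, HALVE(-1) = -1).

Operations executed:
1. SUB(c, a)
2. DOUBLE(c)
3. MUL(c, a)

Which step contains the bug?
Step 3

Trace with buggy code:
Initial: a=9, c=-1
After step 1: a=9, c=-10
After step 2: a=9, c=-20
After step 3: a=9, c=-180
Actual final a=9, c=-180 ≠ expected a=9, c=-20.
Step 3 is the only position where a single-operation replacement can produce the expected result.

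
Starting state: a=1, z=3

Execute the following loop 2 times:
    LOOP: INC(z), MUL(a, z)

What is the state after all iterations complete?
a=20, z=5

Iteration trace:
Start: a=1, z=3
After iteration 1: a=4, z=4
After iteration 2: a=20, z=5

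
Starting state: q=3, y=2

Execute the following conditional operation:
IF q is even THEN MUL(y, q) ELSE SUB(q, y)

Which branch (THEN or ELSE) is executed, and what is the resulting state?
Branch: ELSE, Final state: q=1, y=2

Evaluating condition: q is even
Condition is False, so ELSE branch executes
After SUB(q, y): q=1, y=2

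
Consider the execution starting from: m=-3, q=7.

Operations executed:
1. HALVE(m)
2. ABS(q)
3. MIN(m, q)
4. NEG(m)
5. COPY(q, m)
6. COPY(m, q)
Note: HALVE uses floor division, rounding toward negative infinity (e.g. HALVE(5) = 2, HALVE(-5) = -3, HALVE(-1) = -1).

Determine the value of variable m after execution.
m = 2

Tracing execution:
Step 1: HALVE(m) → m = -2
Step 2: ABS(q) → m = -2
Step 3: MIN(m, q) → m = -2
Step 4: NEG(m) → m = 2
Step 5: COPY(q, m) → m = 2
Step 6: COPY(m, q) → m = 2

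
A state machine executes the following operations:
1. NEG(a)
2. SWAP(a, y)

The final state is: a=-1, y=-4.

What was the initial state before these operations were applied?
a=4, y=-1

Working backwards:
Final state: a=-1, y=-4
Before step 2 (SWAP(a, y)): a=-4, y=-1
Before step 1 (NEG(a)): a=4, y=-1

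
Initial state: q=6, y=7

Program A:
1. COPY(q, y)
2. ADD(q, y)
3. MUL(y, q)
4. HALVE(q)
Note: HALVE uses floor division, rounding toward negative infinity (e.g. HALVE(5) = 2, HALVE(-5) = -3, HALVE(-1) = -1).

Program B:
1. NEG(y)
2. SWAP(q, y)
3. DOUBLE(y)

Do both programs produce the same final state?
No

Program A final state: q=7, y=98
Program B final state: q=-7, y=12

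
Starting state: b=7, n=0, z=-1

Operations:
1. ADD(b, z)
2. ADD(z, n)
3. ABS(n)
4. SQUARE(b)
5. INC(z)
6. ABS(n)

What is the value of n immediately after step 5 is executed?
n = 0

Tracing n through execution:
Initial: n = 0
After step 1 (ADD(b, z)): n = 0
After step 2 (ADD(z, n)): n = 0
After step 3 (ABS(n)): n = 0
After step 4 (SQUARE(b)): n = 0
After step 5 (INC(z)): n = 0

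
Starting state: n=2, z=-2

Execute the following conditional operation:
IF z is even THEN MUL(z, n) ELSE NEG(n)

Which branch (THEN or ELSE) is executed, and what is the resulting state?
Branch: THEN, Final state: n=2, z=-4

Evaluating condition: z is even
Condition is True, so THEN branch executes
After MUL(z, n): n=2, z=-4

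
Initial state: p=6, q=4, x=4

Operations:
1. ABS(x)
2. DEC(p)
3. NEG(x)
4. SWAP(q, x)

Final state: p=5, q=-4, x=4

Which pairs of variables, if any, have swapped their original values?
None

Comparing initial and final values:
q: 4 → -4
p: 6 → 5
x: 4 → 4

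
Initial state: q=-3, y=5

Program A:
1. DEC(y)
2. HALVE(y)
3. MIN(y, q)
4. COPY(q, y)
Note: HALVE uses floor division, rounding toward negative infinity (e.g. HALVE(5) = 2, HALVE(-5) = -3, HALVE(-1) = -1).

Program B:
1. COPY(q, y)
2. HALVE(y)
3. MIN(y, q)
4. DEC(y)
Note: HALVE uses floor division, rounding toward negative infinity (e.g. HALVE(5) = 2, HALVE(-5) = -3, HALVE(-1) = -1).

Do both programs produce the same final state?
No

Program A final state: q=-3, y=-3
Program B final state: q=5, y=1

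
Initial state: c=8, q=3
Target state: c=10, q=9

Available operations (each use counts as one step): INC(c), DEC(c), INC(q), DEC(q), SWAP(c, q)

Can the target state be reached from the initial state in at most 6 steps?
No

The target state cannot be reached within 6 steps.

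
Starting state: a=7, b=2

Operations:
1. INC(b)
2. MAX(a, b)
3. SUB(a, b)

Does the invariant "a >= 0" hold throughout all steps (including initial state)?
Yes

The invariant holds at every step.

State at each step:
Initial: a=7, b=2
After step 1: a=7, b=3
After step 2: a=7, b=3
After step 3: a=4, b=3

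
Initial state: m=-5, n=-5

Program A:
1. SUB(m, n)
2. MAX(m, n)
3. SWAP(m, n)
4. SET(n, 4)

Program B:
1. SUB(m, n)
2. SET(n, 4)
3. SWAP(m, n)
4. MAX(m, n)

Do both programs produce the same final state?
No

Program A final state: m=-5, n=4
Program B final state: m=4, n=0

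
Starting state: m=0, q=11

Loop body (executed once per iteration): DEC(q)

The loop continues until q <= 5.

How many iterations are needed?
6

Tracing iterations:
Initial: m=0, q=11
After iteration 1: m=0, q=10
After iteration 2: m=0, q=9
After iteration 3: m=0, q=8
After iteration 4: m=0, q=7
After iteration 5: m=0, q=6
After iteration 6: m=0, q=5
q <= 5 now holds, so the loop exits after 6 iterations.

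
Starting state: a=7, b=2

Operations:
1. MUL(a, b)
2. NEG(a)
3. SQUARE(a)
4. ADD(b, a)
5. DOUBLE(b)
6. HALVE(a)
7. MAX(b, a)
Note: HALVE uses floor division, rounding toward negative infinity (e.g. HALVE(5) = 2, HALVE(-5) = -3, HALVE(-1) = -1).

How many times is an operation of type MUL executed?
1

Counting MUL operations:
Step 1: MUL(a, b) ← MUL
Total: 1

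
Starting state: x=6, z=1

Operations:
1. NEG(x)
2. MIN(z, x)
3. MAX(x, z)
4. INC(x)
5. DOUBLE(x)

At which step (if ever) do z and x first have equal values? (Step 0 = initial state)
Step 2

z and x first become equal after step 2.

Comparing values at each step:
Initial: z=1, x=6
After step 1: z=1, x=-6
After step 2: z=-6, x=-6 ← equal!
After step 3: z=-6, x=-6 ← equal!
After step 4: z=-6, x=-5
After step 5: z=-6, x=-10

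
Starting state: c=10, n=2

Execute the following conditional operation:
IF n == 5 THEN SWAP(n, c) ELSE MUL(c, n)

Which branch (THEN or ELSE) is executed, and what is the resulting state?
Branch: ELSE, Final state: c=20, n=2

Evaluating condition: n == 5
n = 2
Condition is False, so ELSE branch executes
After MUL(c, n): c=20, n=2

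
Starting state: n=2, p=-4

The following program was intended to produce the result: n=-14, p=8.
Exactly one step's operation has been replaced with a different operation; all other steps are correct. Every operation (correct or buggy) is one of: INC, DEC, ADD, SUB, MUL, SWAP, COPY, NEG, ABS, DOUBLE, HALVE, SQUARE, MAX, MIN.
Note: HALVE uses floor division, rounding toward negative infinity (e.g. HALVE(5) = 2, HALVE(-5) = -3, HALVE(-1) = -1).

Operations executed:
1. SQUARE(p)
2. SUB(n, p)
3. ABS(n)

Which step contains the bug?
Step 3

Trace with buggy code:
Initial: n=2, p=-4
After step 1: n=2, p=16
After step 2: n=-14, p=16
After step 3: n=14, p=16
Actual final n=14, p=16 ≠ expected n=-14, p=8.
Step 3 is the only position where a single-operation replacement can produce the expected result.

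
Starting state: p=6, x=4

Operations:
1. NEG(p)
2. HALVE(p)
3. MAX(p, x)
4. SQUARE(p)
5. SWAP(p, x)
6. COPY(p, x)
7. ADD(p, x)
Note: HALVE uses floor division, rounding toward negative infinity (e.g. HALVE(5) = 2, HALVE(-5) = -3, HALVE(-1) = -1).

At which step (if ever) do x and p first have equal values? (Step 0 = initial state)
Step 3

x and p first become equal after step 3.

Comparing values at each step:
Initial: x=4, p=6
After step 1: x=4, p=-6
After step 2: x=4, p=-3
After step 3: x=4, p=4 ← equal!
After step 4: x=4, p=16
After step 5: x=16, p=4
After step 6: x=16, p=16 ← equal!
After step 7: x=16, p=32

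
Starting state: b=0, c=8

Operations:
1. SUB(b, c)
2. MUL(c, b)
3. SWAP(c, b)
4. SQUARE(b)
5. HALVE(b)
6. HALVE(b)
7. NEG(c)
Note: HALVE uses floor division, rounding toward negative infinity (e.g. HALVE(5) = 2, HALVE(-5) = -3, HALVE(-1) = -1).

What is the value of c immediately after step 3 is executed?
c = -8

Tracing c through execution:
Initial: c = 8
After step 1 (SUB(b, c)): c = 8
After step 2 (MUL(c, b)): c = -64
After step 3 (SWAP(c, b)): c = -8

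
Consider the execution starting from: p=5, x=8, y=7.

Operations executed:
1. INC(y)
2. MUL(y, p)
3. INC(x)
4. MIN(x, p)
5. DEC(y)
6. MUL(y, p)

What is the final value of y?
y = 195

Tracing execution:
Step 1: INC(y) → y = 8
Step 2: MUL(y, p) → y = 40
Step 3: INC(x) → y = 40
Step 4: MIN(x, p) → y = 40
Step 5: DEC(y) → y = 39
Step 6: MUL(y, p) → y = 195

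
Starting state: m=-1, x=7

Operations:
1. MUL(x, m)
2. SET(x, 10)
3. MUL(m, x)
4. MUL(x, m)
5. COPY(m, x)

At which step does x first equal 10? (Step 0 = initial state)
Step 2

Tracing x:
Initial: x = 7
After step 1: x = -7
After step 2: x = 10 ← first occurrence
After step 3: x = 10
After step 4: x = -100
After step 5: x = -100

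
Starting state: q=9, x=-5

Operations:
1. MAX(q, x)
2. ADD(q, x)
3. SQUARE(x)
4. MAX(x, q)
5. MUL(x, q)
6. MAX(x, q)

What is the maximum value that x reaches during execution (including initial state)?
100

Values of x at each step:
Initial: x = -5
After step 1: x = -5
After step 2: x = -5
After step 3: x = 25
After step 4: x = 25
After step 5: x = 100 ← maximum
After step 6: x = 100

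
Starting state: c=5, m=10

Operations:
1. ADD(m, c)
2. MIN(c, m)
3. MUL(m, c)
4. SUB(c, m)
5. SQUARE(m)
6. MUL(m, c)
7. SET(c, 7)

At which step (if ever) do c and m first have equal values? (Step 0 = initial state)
Never

c and m never become equal during execution.

Comparing values at each step:
Initial: c=5, m=10
After step 1: c=5, m=15
After step 2: c=5, m=15
After step 3: c=5, m=75
After step 4: c=-70, m=75
After step 5: c=-70, m=5625
After step 6: c=-70, m=-393750
After step 7: c=7, m=-393750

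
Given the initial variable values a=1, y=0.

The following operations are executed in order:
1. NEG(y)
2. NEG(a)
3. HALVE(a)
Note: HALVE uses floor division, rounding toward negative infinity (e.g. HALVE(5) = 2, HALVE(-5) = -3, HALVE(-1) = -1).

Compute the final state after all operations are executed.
{a: -1, y: 0}

Step-by-step execution:
Initial: a=1, y=0
After step 1 (NEG(y)): a=1, y=0
After step 2 (NEG(a)): a=-1, y=0
After step 3 (HALVE(a)): a=-1, y=0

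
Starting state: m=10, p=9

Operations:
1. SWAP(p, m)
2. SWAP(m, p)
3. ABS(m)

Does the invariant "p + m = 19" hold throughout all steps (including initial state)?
Yes

The invariant holds at every step.

State at each step:
Initial: m=10, p=9
After step 1: m=9, p=10
After step 2: m=10, p=9
After step 3: m=10, p=9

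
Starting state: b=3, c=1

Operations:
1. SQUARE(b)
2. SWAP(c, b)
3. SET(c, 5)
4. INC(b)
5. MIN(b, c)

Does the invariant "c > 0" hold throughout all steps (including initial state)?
Yes

The invariant holds at every step.

State at each step:
Initial: b=3, c=1
After step 1: b=9, c=1
After step 2: b=1, c=9
After step 3: b=1, c=5
After step 4: b=2, c=5
After step 5: b=2, c=5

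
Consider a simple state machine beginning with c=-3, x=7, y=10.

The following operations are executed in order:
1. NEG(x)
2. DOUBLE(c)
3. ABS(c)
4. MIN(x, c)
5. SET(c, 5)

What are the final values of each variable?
{c: 5, x: -7, y: 10}

Step-by-step execution:
Initial: c=-3, x=7, y=10
After step 1 (NEG(x)): c=-3, x=-7, y=10
After step 2 (DOUBLE(c)): c=-6, x=-7, y=10
After step 3 (ABS(c)): c=6, x=-7, y=10
After step 4 (MIN(x, c)): c=6, x=-7, y=10
After step 5 (SET(c, 5)): c=5, x=-7, y=10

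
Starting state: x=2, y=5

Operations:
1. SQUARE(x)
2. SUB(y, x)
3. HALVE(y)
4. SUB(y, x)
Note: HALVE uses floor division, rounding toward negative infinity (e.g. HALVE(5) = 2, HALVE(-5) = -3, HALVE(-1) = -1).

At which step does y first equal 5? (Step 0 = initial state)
Step 0

Tracing y:
Initial: y = 5 ← first occurrence
After step 1: y = 5
After step 2: y = 1
After step 3: y = 0
After step 4: y = -4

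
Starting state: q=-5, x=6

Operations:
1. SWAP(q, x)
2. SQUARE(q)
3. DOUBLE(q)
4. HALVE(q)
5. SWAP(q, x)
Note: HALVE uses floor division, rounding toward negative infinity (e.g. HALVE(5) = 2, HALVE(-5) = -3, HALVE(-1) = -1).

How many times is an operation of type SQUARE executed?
1

Counting SQUARE operations:
Step 2: SQUARE(q) ← SQUARE
Total: 1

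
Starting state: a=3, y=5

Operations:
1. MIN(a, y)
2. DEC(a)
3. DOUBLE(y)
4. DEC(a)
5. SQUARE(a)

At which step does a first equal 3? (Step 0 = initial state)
Step 0

Tracing a:
Initial: a = 3 ← first occurrence
After step 1: a = 3
After step 2: a = 2
After step 3: a = 2
After step 4: a = 1
After step 5: a = 1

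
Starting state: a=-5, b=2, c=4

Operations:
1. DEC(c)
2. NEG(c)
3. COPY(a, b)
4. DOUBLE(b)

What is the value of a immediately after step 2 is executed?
a = -5

Tracing a through execution:
Initial: a = -5
After step 1 (DEC(c)): a = -5
After step 2 (NEG(c)): a = -5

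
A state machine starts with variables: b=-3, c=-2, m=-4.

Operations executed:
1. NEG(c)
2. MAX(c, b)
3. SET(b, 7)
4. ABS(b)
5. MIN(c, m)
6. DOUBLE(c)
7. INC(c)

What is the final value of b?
b = 7

Tracing execution:
Step 1: NEG(c) → b = -3
Step 2: MAX(c, b) → b = -3
Step 3: SET(b, 7) → b = 7
Step 4: ABS(b) → b = 7
Step 5: MIN(c, m) → b = 7
Step 6: DOUBLE(c) → b = 7
Step 7: INC(c) → b = 7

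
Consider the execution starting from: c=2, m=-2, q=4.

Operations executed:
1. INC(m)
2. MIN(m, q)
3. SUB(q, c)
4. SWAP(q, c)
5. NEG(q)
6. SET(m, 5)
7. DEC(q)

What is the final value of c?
c = 2

Tracing execution:
Step 1: INC(m) → c = 2
Step 2: MIN(m, q) → c = 2
Step 3: SUB(q, c) → c = 2
Step 4: SWAP(q, c) → c = 2
Step 5: NEG(q) → c = 2
Step 6: SET(m, 5) → c = 2
Step 7: DEC(q) → c = 2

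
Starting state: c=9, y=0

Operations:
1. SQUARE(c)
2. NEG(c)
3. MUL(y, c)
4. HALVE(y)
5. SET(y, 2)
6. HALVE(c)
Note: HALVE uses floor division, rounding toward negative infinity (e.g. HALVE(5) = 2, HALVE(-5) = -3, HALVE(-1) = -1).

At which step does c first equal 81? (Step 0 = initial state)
Step 1

Tracing c:
Initial: c = 9
After step 1: c = 81 ← first occurrence
After step 2: c = -81
After step 3: c = -81
After step 4: c = -81
After step 5: c = -81
After step 6: c = -41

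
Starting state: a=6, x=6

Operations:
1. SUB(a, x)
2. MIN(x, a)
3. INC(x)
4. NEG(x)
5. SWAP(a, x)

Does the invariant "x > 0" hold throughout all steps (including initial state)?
No, violated after step 2

The invariant is violated after step 2.

State at each step:
Initial: a=6, x=6
After step 1: a=0, x=6
After step 2: a=0, x=0
After step 3: a=0, x=1
After step 4: a=0, x=-1
After step 5: a=-1, x=0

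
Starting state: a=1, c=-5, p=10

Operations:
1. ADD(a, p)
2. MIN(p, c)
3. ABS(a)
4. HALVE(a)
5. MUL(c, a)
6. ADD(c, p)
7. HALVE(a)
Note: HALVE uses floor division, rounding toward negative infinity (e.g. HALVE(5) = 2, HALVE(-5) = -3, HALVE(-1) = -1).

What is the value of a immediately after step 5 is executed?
a = 5

Tracing a through execution:
Initial: a = 1
After step 1 (ADD(a, p)): a = 11
After step 2 (MIN(p, c)): a = 11
After step 3 (ABS(a)): a = 11
After step 4 (HALVE(a)): a = 5
After step 5 (MUL(c, a)): a = 5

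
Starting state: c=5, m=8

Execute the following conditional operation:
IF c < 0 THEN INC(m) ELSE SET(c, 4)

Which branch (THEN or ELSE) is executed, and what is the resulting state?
Branch: ELSE, Final state: c=4, m=8

Evaluating condition: c < 0
c = 5
Condition is False, so ELSE branch executes
After SET(c, 4): c=4, m=8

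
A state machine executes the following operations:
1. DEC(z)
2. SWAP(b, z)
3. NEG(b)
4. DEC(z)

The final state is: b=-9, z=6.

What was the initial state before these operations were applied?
b=7, z=10

Working backwards:
Final state: b=-9, z=6
Before step 4 (DEC(z)): b=-9, z=7
Before step 3 (NEG(b)): b=9, z=7
Before step 2 (SWAP(b, z)): b=7, z=9
Before step 1 (DEC(z)): b=7, z=10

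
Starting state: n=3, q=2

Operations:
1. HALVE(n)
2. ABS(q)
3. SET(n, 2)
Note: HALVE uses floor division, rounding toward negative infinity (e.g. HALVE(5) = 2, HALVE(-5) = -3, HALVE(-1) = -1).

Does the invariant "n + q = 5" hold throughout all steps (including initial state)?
No, violated after step 1

The invariant is violated after step 1.

State at each step:
Initial: n=3, q=2
After step 1: n=1, q=2
After step 2: n=1, q=2
After step 3: n=2, q=2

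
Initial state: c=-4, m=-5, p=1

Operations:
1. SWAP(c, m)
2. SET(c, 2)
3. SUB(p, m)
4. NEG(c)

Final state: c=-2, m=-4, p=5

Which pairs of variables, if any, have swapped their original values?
None

Comparing initial and final values:
c: -4 → -2
p: 1 → 5
m: -5 → -4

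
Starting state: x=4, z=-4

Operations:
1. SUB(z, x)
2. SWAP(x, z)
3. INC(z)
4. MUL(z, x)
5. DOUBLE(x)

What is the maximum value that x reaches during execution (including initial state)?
4

Values of x at each step:
Initial: x = 4 ← maximum
After step 1: x = 4
After step 2: x = -8
After step 3: x = -8
After step 4: x = -8
After step 5: x = -16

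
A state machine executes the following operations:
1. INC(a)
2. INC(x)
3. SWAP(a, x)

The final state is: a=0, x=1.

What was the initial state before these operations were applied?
a=0, x=-1

Working backwards:
Final state: a=0, x=1
Before step 3 (SWAP(a, x)): a=1, x=0
Before step 2 (INC(x)): a=1, x=-1
Before step 1 (INC(a)): a=0, x=-1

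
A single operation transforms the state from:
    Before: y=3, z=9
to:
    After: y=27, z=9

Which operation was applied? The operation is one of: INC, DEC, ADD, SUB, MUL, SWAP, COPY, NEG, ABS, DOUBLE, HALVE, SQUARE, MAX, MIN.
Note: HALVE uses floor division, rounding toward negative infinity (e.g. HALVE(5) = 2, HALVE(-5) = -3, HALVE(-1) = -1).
MUL(y, z)

Analyzing the change:
Before: y=3, z=9
After: y=27, z=9
Variable y changed from 3 to 27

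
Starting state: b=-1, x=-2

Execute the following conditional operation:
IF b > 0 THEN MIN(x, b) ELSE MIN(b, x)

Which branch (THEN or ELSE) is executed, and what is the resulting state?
Branch: ELSE, Final state: b=-2, x=-2

Evaluating condition: b > 0
b = -1
Condition is False, so ELSE branch executes
After MIN(b, x): b=-2, x=-2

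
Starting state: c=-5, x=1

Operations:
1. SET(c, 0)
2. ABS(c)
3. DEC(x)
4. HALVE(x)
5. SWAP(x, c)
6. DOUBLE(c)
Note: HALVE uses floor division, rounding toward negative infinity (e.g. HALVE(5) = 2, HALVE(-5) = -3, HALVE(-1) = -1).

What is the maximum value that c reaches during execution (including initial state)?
0

Values of c at each step:
Initial: c = -5
After step 1: c = 0 ← maximum
After step 2: c = 0
After step 3: c = 0
After step 4: c = 0
After step 5: c = 0
After step 6: c = 0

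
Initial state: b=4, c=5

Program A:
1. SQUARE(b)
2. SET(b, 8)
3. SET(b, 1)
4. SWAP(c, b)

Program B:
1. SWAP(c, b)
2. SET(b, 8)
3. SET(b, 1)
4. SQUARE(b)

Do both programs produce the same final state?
No

Program A final state: b=5, c=1
Program B final state: b=1, c=4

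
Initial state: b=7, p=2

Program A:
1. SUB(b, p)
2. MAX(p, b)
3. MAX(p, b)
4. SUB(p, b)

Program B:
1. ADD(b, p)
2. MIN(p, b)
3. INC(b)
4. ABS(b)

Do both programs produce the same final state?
No

Program A final state: b=5, p=0
Program B final state: b=10, p=2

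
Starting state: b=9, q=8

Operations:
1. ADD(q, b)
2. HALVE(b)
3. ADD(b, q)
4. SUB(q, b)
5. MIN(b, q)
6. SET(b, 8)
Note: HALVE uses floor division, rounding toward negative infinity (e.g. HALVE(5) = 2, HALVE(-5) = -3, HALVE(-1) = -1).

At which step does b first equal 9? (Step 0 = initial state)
Step 0

Tracing b:
Initial: b = 9 ← first occurrence
After step 1: b = 9
After step 2: b = 4
After step 3: b = 21
After step 4: b = 21
After step 5: b = -4
After step 6: b = 8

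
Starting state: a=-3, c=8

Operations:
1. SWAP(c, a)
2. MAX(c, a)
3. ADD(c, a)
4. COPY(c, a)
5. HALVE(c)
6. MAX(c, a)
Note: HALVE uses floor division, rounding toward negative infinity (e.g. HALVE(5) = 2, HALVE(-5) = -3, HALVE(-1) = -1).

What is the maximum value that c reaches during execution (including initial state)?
16

Values of c at each step:
Initial: c = 8
After step 1: c = -3
After step 2: c = 8
After step 3: c = 16 ← maximum
After step 4: c = 8
After step 5: c = 4
After step 6: c = 8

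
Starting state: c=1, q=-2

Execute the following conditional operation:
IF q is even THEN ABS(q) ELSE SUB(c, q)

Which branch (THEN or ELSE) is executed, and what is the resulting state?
Branch: THEN, Final state: c=1, q=2

Evaluating condition: q is even
Condition is True, so THEN branch executes
After ABS(q): c=1, q=2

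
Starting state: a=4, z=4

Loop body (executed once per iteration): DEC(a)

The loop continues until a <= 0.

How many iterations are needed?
4

Tracing iterations:
Initial: a=4, z=4
After iteration 1: a=3, z=4
After iteration 2: a=2, z=4
After iteration 3: a=1, z=4
After iteration 4: a=0, z=4
a <= 0 now holds, so the loop exits after 4 iterations.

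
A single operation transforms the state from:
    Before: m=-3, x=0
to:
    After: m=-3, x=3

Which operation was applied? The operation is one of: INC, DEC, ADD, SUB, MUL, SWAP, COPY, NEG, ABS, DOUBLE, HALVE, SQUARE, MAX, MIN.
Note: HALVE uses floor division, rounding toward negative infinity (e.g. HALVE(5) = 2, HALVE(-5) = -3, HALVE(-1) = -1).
SUB(x, m)

Analyzing the change:
Before: m=-3, x=0
After: m=-3, x=3
Variable x changed from 0 to 3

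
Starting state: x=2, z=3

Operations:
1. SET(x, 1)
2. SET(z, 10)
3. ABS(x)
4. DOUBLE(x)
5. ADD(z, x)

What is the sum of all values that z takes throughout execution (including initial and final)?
48

Values of z at each step:
Initial: z = 3
After step 1: z = 3
After step 2: z = 10
After step 3: z = 10
After step 4: z = 10
After step 5: z = 12
Sum = 3 + 3 + 10 + 10 + 10 + 12 = 48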